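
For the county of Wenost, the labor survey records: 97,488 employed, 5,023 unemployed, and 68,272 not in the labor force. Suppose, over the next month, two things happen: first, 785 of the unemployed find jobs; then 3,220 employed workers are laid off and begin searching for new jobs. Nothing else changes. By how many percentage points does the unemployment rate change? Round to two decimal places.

Initially, labor force = 97,488 + 5,023 = 102,511, so u = 5,023/102,511 = 4.90%.
After the first change, unemployed falls and employed rises by 785; labor force unchanged → E = 98,273, U = 4,238, labor force = 102,511.
After the second change, employed falls and unemployed rises by 3,220; labor force unchanged → E = 95,053, U = 7,458, labor force = 102,511.
New unemployment rate = 7,458 / 102,511 = 7.28%.
Change = 7.28% − 4.90% = +2.38 percentage points.

The unemployment rate changes by +2.38 percentage points.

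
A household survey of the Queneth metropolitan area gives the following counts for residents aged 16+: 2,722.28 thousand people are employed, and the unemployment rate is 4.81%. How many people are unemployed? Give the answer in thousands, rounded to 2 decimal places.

Let U be the number unemployed. The labor force is E + U, and U/(E+U) = 0.0481.
So U = 0.0481 × 2,722.28 / (1 − 0.0481) = 130.9417 / 0.9519 ≈ 137.56 thousand.

About 137.56 thousand are unemployed.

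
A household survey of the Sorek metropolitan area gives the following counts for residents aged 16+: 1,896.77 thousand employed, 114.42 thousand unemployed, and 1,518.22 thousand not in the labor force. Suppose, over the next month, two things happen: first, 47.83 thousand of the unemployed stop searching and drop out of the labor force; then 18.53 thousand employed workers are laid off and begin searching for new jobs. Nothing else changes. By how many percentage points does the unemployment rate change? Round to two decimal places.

Initially, labor force = 1,896.77 + 114.42 = 2,011.19 thousand, so u = 114.42/2,011.19 = 5.69%.
After the first change, unemployed and labor force both fall by 47.83 → E = 1,896.77, U = 66.59, labor force = 1,963.36 thousand.
After the second change, employed falls and unemployed rises by 18.53; labor force unchanged → E = 1,878.24, U = 85.12, labor force = 1,963.36 thousand.
New unemployment rate = 85.12 / 1,963.36 = 4.34%.
Change = 4.34% − 5.69% = −1.35 percentage points.

The unemployment rate changes by −1.35 percentage points.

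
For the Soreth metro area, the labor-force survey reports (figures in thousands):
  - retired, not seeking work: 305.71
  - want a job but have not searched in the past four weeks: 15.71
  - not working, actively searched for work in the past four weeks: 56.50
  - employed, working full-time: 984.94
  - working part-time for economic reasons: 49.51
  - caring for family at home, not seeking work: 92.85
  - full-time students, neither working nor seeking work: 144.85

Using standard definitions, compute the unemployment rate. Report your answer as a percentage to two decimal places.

Unemployment rate ≈ 5.18%.

Employed = 984.94 + 49.51 = 1,034.45 thousand (anyone who worked, including part-time for economic reasons, counts as employed).
Unemployed = 56.50 thousand.
Labor force = 1,034.45 + 56.50 = 1,090.95 thousand.
Unemployment rate = 56.50 / 1,090.95 = 5.18%.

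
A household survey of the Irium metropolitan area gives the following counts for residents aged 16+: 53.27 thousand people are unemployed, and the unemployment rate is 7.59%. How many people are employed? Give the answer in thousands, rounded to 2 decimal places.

Labor force = U / u = 53.27 / 0.0759 ≈ 701.84 thousand.
Employed = labor force − unemployed = 701.84 − 53.27 = 648.57 thousand.

About 648.57 thousand are employed.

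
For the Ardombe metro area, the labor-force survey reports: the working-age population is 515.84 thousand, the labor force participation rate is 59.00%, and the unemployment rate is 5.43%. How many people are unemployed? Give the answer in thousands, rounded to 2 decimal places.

About 16.53 thousand are unemployed.

Labor force = 0.5900 × 515.84 = 304.35 thousand.
Unemployed = 0.0543 × 304.35 ≈ 16.53 thousand.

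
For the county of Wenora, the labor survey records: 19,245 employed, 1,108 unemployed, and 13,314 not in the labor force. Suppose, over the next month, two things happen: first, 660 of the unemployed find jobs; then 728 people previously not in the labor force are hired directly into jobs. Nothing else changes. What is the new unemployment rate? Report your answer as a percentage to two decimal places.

New unemployment rate ≈ 2.13%.

Initially, labor force = 19,245 + 1,108 = 20,353, so u = 1,108/20,353 = 5.44%.
After the first change, unemployed falls and employed rises by 660; labor force unchanged → E = 19,905, U = 448, labor force = 20,353.
After the second change, employed and labor force both rise by 728; unemployed unchanged → E = 20,633, U = 448, labor force = 21,081.
New unemployment rate = 448 / 21,081 = 2.13%.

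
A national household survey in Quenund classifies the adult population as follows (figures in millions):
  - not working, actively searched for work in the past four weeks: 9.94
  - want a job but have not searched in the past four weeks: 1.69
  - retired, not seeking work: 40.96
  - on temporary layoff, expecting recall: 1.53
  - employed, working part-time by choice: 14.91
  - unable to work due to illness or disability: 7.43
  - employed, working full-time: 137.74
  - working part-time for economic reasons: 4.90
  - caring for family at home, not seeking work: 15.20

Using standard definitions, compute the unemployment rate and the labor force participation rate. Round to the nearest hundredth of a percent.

Employed = 14.91 + 137.74 + 4.90 = 157.55 million (anyone who worked, including part-time for economic reasons, counts as employed).
Unemployed = 9.94 + 1.53 = 11.47 million (jobless and actively searching, or on temporary layoff).
Labor force = 157.55 + 11.47 = 169.02 million.
Not in labor force = 1.69 + 40.96 + 7.43 + 15.20 = 65.28 million (those not working and not actively searching are outside the labor force — including those who want a job but have given up searching).
Civilian working-age population = 169.02 + 65.28 = 234.30 million.
Unemployment rate = 11.47 / 169.02 = 6.79%.
Labor force participation rate = 169.02 / 234.30 = 72.14%.

Unemployment rate ≈ 6.79%; labor force participation rate ≈ 72.14%.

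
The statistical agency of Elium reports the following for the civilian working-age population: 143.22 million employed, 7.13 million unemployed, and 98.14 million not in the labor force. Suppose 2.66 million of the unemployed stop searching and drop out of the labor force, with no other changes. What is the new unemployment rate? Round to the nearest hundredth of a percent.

New unemployment rate ≈ 3.03%.

Initially, labor force = 143.22 + 7.13 = 150.35 million, so u = 7.13/150.35 = 4.74%.
After the change, unemployed and labor force both fall by 2.66 → E = 143.22, U = 4.47, labor force = 147.69 million.
New unemployment rate = 4.47 / 147.69 = 3.03%.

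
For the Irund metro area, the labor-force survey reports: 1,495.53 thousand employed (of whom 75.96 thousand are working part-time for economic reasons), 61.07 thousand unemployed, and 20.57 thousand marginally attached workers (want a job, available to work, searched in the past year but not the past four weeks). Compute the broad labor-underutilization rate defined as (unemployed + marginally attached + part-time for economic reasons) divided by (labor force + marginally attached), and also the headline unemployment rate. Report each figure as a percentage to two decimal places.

Labor force = 1,495.53 + 61.07 = 1,556.60 thousand.
Numerator = 61.07 + 20.57 + 75.96 = 157.60 thousand.
Denominator = 1,556.60 + 20.57 = 1,577.17 thousand.
Broad rate = 157.60 / 1,577.17 = 9.99%.
Headline unemployment rate = 61.07 / 1,556.60 = 3.92%.

Broad underutilization rate ≈ 9.99%; headline unemployment rate ≈ 3.92%.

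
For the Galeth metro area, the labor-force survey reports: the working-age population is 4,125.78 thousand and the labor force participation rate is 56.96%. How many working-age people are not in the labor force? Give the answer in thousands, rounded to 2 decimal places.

About 1,775.74 thousand are not in the labor force.

Share not in the labor force = 1 − 0.5696 = 0.4304.
Not in labor force = 0.4304 × 4,125.78 ≈ 1,775.74 thousand.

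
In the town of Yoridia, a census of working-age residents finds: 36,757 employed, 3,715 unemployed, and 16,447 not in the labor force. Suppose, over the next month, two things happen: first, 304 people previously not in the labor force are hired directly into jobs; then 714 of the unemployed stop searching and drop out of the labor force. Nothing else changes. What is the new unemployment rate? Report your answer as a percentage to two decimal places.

New unemployment rate ≈ 7.49%.

Initially, labor force = 36,757 + 3,715 = 40,472, so u = 3,715/40,472 = 9.18%.
After the first change, employed and labor force both rise by 304; unemployed unchanged → E = 37,061, U = 3,715, labor force = 40,776.
After the second change, unemployed and labor force both fall by 714 → E = 37,061, U = 3,001, labor force = 40,062.
New unemployment rate = 3,001 / 40,062 = 7.49%.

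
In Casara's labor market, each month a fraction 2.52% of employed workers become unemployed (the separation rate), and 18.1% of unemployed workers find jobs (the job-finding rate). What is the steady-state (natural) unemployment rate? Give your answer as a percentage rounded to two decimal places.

At steady state the flows balance: s·E = f·U, so U/(E+U) = s/(s+f).
u* = 2.52 / (2.52 + 18.1) = 2.52 / 20.62 = 12.22%.

Steady-state unemployment rate ≈ 12.22%.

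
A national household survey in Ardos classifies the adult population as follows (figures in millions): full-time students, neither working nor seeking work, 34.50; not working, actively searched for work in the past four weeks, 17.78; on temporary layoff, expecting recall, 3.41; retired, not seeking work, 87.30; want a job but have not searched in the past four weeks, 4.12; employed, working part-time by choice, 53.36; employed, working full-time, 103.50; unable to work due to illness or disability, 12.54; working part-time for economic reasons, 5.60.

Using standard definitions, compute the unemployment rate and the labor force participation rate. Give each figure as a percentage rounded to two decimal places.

Employed = 53.36 + 103.50 + 5.60 = 162.46 million (anyone who worked, including part-time for economic reasons, counts as employed).
Unemployed = 17.78 + 3.41 = 21.19 million (jobless and actively searching, or on temporary layoff).
Labor force = 162.46 + 21.19 = 183.65 million.
Not in labor force = 34.50 + 87.30 + 4.12 + 12.54 = 138.46 million (those not working and not actively searching are outside the labor force — including those who want a job but have given up searching).
Civilian working-age population = 183.65 + 138.46 = 322.11 million.
Unemployment rate = 21.19 / 183.65 = 11.54%.
Labor force participation rate = 183.65 / 322.11 = 57.01%.

Unemployment rate ≈ 11.54%; labor force participation rate ≈ 57.01%.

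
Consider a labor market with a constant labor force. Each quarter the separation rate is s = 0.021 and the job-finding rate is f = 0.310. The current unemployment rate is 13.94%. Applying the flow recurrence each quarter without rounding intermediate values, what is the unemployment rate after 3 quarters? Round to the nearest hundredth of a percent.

Unemployment rate after three quarters ≈ 8.62%.

With a fixed labor force, u_{t+1} = u_t + s·(1−u_t) − f·u_t = u_t·(1−s−f) + s.
Here 1−s−f = 0.669 and s = 0.021.
u_1 = 0.139400 × 0.669 + 0.021 = 0.114259.
u_2 = 0.114259 × 0.669 + 0.021 = 0.097439.
u_3 = 0.097439 × 0.669 + 0.021 = 0.086187.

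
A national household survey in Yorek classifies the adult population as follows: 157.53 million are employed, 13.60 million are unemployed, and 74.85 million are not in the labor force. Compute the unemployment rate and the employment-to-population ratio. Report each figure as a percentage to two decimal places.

Labor force = employed + unemployed = 157.53 + 13.60 = 171.13 million.
Working-age population = 171.13 + 74.85 = 245.98 million.
Unemployment rate = 13.60 / 171.13 = 7.95%.
Employment-population ratio = 157.53 / 245.98 = 64.04%.

Unemployment rate ≈ 7.95%; employment-population ratio ≈ 64.04%.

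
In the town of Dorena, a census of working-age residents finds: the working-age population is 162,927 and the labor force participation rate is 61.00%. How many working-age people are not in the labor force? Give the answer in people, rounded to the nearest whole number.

Share not in the labor force = 1 − 0.6100 = 0.3900.
Not in labor force = 0.3900 × 162,927 ≈ 63,542.

About 63,542 are not in the labor force.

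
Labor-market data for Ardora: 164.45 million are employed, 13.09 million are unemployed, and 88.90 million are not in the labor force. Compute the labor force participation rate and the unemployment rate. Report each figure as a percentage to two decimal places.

Labor force participation rate ≈ 66.63%; unemployment rate ≈ 7.37%.

Labor force = employed + unemployed = 164.45 + 13.09 = 177.54 million.
Working-age population = 177.54 + 88.90 = 266.44 million.
Unemployment rate = 13.09 / 177.54 = 7.37%.
Labor force participation rate = 177.54 / 266.44 = 66.63%.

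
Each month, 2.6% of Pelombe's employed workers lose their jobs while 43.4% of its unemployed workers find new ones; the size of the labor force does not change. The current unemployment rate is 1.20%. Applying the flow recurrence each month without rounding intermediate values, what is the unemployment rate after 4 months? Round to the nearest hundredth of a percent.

With a fixed labor force, u_{t+1} = u_t + s·(1−u_t) − f·u_t = u_t·(1−s−f) + s.
Here 1−s−f = 0.540 and s = 0.026.
u_1 = 0.012000 × 0.540 + 0.026 = 0.032480.
u_2 = 0.032480 × 0.540 + 0.026 = 0.043539.
u_3 = 0.043539 × 0.540 + 0.026 = 0.049511.
u_4 = 0.049511 × 0.540 + 0.026 = 0.052736.

Unemployment rate after four months ≈ 5.27%.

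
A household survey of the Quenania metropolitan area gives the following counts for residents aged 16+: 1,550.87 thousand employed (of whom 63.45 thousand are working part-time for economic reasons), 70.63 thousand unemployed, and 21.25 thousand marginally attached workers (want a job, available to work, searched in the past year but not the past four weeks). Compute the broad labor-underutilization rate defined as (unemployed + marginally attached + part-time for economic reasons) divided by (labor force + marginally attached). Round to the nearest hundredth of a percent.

Labor force = 1,550.87 + 70.63 = 1,621.50 thousand.
Numerator = 70.63 + 21.25 + 63.45 = 155.33 thousand.
Denominator = 1,621.50 + 21.25 = 1,642.75 thousand.
Broad rate = 155.33 / 1,642.75 = 9.46%.

Broad underutilization rate ≈ 9.46%.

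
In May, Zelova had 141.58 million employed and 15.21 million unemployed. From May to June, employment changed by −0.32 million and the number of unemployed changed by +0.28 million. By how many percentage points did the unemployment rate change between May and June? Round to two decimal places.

The unemployment rate changed by +0.18 percentage points.

May: labor force = 141.58 + 15.21 = 156.79; u = 15.21/156.79 = 9.70%.
June: labor force = 141.26 + 15.49 = 156.75; u = 15.49/156.75 = 9.88%.
Change = 9.88% − 9.70% = +0.18 pp.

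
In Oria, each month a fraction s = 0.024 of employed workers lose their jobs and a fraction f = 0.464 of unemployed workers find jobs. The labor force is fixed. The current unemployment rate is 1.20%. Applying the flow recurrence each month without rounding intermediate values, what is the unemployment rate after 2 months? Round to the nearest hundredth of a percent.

With a fixed labor force, u_{t+1} = u_t + s·(1−u_t) − f·u_t = u_t·(1−s−f) + s.
Here 1−s−f = 0.512 and s = 0.024.
u_1 = 0.012000 × 0.512 + 0.024 = 0.030144.
u_2 = 0.030144 × 0.512 + 0.024 = 0.039434.

Unemployment rate after two months ≈ 3.94%.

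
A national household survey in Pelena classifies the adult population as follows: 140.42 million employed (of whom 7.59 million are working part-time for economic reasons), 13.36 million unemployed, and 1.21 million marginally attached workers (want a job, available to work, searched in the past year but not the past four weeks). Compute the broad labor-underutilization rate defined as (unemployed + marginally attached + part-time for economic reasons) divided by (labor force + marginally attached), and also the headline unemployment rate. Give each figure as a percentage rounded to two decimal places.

Labor force = 140.42 + 13.36 = 153.78 million.
Numerator = 13.36 + 1.21 + 7.59 = 22.16 million.
Denominator = 153.78 + 1.21 = 154.99 million.
Broad rate = 22.16 / 154.99 = 14.30%.
Headline unemployment rate = 13.36 / 153.78 = 8.69%.

Broad underutilization rate ≈ 14.30%; headline unemployment rate ≈ 8.69%.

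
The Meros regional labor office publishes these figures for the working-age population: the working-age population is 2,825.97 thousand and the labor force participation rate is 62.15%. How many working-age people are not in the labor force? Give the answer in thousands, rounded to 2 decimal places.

Share not in the labor force = 1 − 0.6215 = 0.3785.
Not in labor force = 0.3785 × 2,825.97 ≈ 1,069.63 thousand.

About 1,069.63 thousand are not in the labor force.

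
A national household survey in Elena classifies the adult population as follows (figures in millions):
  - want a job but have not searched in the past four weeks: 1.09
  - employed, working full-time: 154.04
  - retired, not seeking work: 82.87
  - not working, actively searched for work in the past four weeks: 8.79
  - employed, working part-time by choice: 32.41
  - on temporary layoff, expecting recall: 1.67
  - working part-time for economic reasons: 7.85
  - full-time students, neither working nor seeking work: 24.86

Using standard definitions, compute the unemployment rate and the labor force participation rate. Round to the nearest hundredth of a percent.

Unemployment rate ≈ 5.11%; labor force participation rate ≈ 65.30%.

Employed = 154.04 + 32.41 + 7.85 = 194.30 million (anyone who worked, including part-time for economic reasons, counts as employed).
Unemployed = 8.79 + 1.67 = 10.46 million (jobless and actively searching, or on temporary layoff).
Labor force = 194.30 + 10.46 = 204.76 million.
Not in labor force = 1.09 + 82.87 + 24.86 = 108.82 million (those not working and not actively searching are outside the labor force — including those who want a job but have given up searching).
Civilian working-age population = 204.76 + 108.82 = 313.58 million.
Unemployment rate = 10.46 / 204.76 = 5.11%.
Labor force participation rate = 204.76 / 313.58 = 65.30%.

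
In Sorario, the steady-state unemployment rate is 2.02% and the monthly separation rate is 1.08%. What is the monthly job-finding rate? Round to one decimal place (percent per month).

From u* = s/(s+f): f = s·(1−u)/u.
f = 1.08 × (1 − 0.0202) / 0.0202 = 1.0582 / 0.0202 ≈ 52.4% per month.

Job-finding rate ≈ 52.4% per month.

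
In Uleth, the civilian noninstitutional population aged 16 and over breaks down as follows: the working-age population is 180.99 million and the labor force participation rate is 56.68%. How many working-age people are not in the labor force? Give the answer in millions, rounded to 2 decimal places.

Share not in the labor force = 1 − 0.5668 = 0.4332.
Not in labor force = 0.4332 × 180.99 ≈ 78.40 million.

About 78.40 million are not in the labor force.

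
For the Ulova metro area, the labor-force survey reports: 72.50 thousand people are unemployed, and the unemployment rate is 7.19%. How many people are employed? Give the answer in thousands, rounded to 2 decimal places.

About 935.84 thousand are employed.

Labor force = U / u = 72.50 / 0.0719 ≈ 1,008.34 thousand.
Employed = labor force − unemployed = 1,008.34 − 72.50 = 935.84 thousand.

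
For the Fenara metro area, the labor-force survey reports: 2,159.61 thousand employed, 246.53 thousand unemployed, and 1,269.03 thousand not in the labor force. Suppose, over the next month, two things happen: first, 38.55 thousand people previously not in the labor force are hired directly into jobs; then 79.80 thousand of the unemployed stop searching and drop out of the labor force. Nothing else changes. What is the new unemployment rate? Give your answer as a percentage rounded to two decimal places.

Initially, labor force = 2,159.61 + 246.53 = 2,406.14 thousand, so u = 246.53/2,406.14 = 10.25%.
After the first change, employed and labor force both rise by 38.55; unemployed unchanged → E = 2,198.16, U = 246.53, labor force = 2,444.69 thousand.
After the second change, unemployed and labor force both fall by 79.80 → E = 2,198.16, U = 166.73, labor force = 2,364.89 thousand.
New unemployment rate = 166.73 / 2,364.89 = 7.05%.

New unemployment rate ≈ 7.05%.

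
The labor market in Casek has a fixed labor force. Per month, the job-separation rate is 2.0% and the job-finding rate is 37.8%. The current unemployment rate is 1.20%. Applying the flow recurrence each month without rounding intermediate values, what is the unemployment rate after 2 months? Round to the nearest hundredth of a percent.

With a fixed labor force, u_{t+1} = u_t + s·(1−u_t) − f·u_t = u_t·(1−s−f) + s.
Here 1−s−f = 0.602 and s = 0.020.
u_1 = 0.012000 × 0.602 + 0.020 = 0.027224.
u_2 = 0.027224 × 0.602 + 0.020 = 0.036389.

Unemployment rate after two months ≈ 3.64%.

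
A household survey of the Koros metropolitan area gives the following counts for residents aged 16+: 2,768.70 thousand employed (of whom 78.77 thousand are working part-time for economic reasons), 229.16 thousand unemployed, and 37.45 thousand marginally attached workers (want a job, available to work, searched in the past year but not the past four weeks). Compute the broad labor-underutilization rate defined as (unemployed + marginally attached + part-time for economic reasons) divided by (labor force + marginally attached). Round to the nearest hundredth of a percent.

Broad underutilization rate ≈ 11.38%.

Labor force = 2,768.70 + 229.16 = 2,997.86 thousand.
Numerator = 229.16 + 37.45 + 78.77 = 345.38 thousand.
Denominator = 2,997.86 + 37.45 = 3,035.31 thousand.
Broad rate = 345.38 / 3,035.31 = 11.38%.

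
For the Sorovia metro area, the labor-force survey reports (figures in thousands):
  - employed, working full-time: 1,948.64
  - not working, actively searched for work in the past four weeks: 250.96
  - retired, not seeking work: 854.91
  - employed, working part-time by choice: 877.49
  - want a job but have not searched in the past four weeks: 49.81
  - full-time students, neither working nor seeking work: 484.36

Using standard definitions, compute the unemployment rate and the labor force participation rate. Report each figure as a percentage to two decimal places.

Unemployment rate ≈ 8.16%; labor force participation rate ≈ 68.90%.

Employed = 1,948.64 + 877.49 = 2,826.13 thousand.
Unemployed = 250.96 thousand.
Labor force = 2,826.13 + 250.96 = 3,077.09 thousand.
Not in labor force = 854.91 + 49.81 + 484.36 = 1,389.08 thousand (those not working and not actively searching are outside the labor force — including those who want a job but have given up searching).
Civilian working-age population = 3,077.09 + 1,389.08 = 4,466.17 thousand.
Unemployment rate = 250.96 / 3,077.09 = 8.16%.
Labor force participation rate = 3,077.09 / 4,466.17 = 68.90%.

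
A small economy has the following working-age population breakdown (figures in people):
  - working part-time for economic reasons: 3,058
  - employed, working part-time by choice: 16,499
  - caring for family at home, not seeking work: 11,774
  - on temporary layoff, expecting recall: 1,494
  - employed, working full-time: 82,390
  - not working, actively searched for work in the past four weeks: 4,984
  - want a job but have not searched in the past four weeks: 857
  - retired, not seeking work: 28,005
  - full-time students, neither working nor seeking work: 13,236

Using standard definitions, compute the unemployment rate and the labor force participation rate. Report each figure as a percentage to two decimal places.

Employed = 3,058 + 16,499 + 82,390 = 101,947 (anyone who worked, including part-time for economic reasons, counts as employed).
Unemployed = 1,494 + 4,984 = 6,478 (jobless and actively searching, or on temporary layoff).
Labor force = 101,947 + 6,478 = 108,425.
Not in labor force = 11,774 + 857 + 28,005 + 13,236 = 53,872 (those not working and not actively searching are outside the labor force — including those who want a job but have given up searching).
Civilian working-age population = 108,425 + 53,872 = 162,297.
Unemployment rate = 6,478 / 108,425 = 5.97%.
Labor force participation rate = 108,425 / 162,297 = 66.81%.

Unemployment rate ≈ 5.97%; labor force participation rate ≈ 66.81%.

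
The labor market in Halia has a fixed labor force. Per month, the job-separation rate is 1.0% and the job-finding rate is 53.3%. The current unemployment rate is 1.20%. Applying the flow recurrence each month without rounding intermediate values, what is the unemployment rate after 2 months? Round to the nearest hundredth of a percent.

With a fixed labor force, u_{t+1} = u_t + s·(1−u_t) − f·u_t = u_t·(1−s−f) + s.
Here 1−s−f = 0.457 and s = 0.010.
u_1 = 0.012000 × 0.457 + 0.010 = 0.015484.
u_2 = 0.015484 × 0.457 + 0.010 = 0.017076.

Unemployment rate after two months ≈ 1.71%.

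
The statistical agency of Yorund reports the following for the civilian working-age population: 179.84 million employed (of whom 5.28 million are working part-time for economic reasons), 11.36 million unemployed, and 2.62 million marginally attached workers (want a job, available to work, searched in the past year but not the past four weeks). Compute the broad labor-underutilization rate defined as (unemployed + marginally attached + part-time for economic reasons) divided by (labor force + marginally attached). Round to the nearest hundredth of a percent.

Broad underutilization rate ≈ 9.94%.

Labor force = 179.84 + 11.36 = 191.20 million.
Numerator = 11.36 + 2.62 + 5.28 = 19.26 million.
Denominator = 191.20 + 2.62 = 193.82 million.
Broad rate = 19.26 / 193.82 = 9.94%.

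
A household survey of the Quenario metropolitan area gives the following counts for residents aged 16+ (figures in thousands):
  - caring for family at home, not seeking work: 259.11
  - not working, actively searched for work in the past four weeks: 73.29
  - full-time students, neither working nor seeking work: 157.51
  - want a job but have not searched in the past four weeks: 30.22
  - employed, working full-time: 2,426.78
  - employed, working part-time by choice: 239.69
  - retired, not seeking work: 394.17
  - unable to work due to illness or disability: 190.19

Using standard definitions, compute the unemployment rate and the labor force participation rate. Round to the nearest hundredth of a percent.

Unemployment rate ≈ 2.68%; labor force participation rate ≈ 72.65%.

Employed = 2,426.78 + 239.69 = 2,666.47 thousand.
Unemployed = 73.29 thousand.
Labor force = 2,666.47 + 73.29 = 2,739.76 thousand.
Not in labor force = 259.11 + 157.51 + 30.22 + 394.17 + 190.19 = 1,031.20 thousand (those not working and not actively searching are outside the labor force — including those who want a job but have given up searching).
Civilian working-age population = 2,739.76 + 1,031.20 = 3,770.96 thousand.
Unemployment rate = 73.29 / 2,739.76 = 2.68%.
Labor force participation rate = 2,739.76 / 3,770.96 = 72.65%.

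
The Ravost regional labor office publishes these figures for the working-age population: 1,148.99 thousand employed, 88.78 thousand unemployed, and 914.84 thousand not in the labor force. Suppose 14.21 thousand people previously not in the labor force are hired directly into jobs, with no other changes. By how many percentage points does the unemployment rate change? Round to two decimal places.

Initially, labor force = 1,148.99 + 88.78 = 1,237.77 thousand, so u = 88.78/1,237.77 = 7.17%.
After the change, employed and labor force both rise by 14.21; unemployed unchanged → E = 1,163.20, U = 88.78, labor force = 1,251.98 thousand.
New unemployment rate = 88.78 / 1,251.98 = 7.09%.
Change = 7.09% − 7.17% = −0.08 percentage points.

The unemployment rate changes by −0.08 percentage points.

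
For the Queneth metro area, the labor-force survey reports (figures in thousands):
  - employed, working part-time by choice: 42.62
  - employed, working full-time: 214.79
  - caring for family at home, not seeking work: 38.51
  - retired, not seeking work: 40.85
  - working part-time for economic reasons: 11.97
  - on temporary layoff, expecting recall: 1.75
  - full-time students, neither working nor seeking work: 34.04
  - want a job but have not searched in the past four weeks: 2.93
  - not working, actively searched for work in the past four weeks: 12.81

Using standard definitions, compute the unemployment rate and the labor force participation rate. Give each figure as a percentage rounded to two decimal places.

Employed = 42.62 + 214.79 + 11.97 = 269.38 thousand (anyone who worked, including part-time for economic reasons, counts as employed).
Unemployed = 1.75 + 12.81 = 14.56 thousand (jobless and actively searching, or on temporary layoff).
Labor force = 269.38 + 14.56 = 283.94 thousand.
Not in labor force = 38.51 + 40.85 + 34.04 + 2.93 = 116.33 thousand (those not working and not actively searching are outside the labor force — including those who want a job but have given up searching).
Civilian working-age population = 283.94 + 116.33 = 400.27 thousand.
Unemployment rate = 14.56 / 283.94 = 5.13%.
Labor force participation rate = 283.94 / 400.27 = 70.94%.

Unemployment rate ≈ 5.13%; labor force participation rate ≈ 70.94%.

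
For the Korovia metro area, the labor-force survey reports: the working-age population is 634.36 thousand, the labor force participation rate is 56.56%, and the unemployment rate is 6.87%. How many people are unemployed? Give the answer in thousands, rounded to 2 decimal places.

About 24.65 thousand are unemployed.

Labor force = 0.5656 × 634.36 = 358.79 thousand.
Unemployed = 0.0687 × 358.79 ≈ 24.65 thousand.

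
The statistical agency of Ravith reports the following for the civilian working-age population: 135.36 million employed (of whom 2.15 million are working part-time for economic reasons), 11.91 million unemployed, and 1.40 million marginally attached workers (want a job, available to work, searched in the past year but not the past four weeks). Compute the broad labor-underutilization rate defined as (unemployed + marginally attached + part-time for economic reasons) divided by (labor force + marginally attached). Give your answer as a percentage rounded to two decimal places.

Broad underutilization rate ≈ 10.40%.

Labor force = 135.36 + 11.91 = 147.27 million.
Numerator = 11.91 + 1.40 + 2.15 = 15.46 million.
Denominator = 147.27 + 1.40 = 148.67 million.
Broad rate = 15.46 / 148.67 = 10.40%.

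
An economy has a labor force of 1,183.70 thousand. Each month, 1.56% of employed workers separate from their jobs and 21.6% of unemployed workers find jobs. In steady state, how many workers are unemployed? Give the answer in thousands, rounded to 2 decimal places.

Steady-state unemployment rate u* = s/(s+f) = 1.56/(1.56+21.6) = 0.067358.
Unemployed = u* × labor force = 0.067358 × 1,183.70 ≈ 79.73 thousand.

About 79.73 thousand are unemployed in steady state.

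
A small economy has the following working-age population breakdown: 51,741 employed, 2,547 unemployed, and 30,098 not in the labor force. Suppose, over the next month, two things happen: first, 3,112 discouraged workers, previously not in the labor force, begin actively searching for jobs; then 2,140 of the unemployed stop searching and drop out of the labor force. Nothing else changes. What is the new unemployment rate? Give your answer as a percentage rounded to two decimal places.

New unemployment rate ≈ 6.37%.

Initially, labor force = 51,741 + 2,547 = 54,288, so u = 2,547/54,288 = 4.69%.
After the first change, unemployed and labor force both rise by 3,112 → E = 51,741, U = 5,659, labor force = 57,400.
After the second change, unemployed and labor force both fall by 2,140 → E = 51,741, U = 3,519, labor force = 55,260.
New unemployment rate = 3,519 / 55,260 = 6.37%.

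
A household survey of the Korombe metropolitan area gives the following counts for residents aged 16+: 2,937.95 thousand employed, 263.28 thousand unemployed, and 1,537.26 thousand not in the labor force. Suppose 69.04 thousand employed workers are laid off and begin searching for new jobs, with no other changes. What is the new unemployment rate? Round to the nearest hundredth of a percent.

New unemployment rate ≈ 10.38%.

Initially, labor force = 2,937.95 + 263.28 = 3,201.23 thousand, so u = 263.28/3,201.23 = 8.22%.
After the change, employed falls and unemployed rises by 69.04; labor force unchanged → E = 2,868.91, U = 332.32, labor force = 3,201.23 thousand.
New unemployment rate = 332.32 / 3,201.23 = 10.38%.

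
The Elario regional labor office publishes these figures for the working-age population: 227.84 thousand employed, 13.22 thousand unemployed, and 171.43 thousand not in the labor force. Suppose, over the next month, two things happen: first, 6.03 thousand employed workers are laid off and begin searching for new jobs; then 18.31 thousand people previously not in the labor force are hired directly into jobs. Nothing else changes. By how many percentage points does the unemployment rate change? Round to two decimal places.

The unemployment rate changes by +1.94 percentage points.

Initially, labor force = 227.84 + 13.22 = 241.06 thousand, so u = 13.22/241.06 = 5.48%.
After the first change, employed falls and unemployed rises by 6.03; labor force unchanged → E = 221.81, U = 19.25, labor force = 241.06 thousand.
After the second change, employed and labor force both rise by 18.31; unemployed unchanged → E = 240.12, U = 19.25, labor force = 259.37 thousand.
New unemployment rate = 19.25 / 259.37 = 7.42%.
Change = 7.42% − 5.48% = +1.94 percentage points.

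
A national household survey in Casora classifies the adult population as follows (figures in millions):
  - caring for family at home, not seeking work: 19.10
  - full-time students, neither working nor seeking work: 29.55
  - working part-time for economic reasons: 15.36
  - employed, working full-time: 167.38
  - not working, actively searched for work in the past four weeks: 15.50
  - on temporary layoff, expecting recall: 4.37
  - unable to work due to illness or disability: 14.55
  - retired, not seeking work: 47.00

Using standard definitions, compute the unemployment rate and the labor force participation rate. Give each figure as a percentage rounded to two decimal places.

Unemployment rate ≈ 9.81%; labor force participation rate ≈ 64.77%.

Employed = 15.36 + 167.38 = 182.74 million (anyone who worked, including part-time for economic reasons, counts as employed).
Unemployed = 15.50 + 4.37 = 19.87 million (jobless and actively searching, or on temporary layoff).
Labor force = 182.74 + 19.87 = 202.61 million.
Not in labor force = 19.10 + 29.55 + 14.55 + 47.00 = 110.20 million (those not working and not actively searching are outside the labor force).
Civilian working-age population = 202.61 + 110.20 = 312.81 million.
Unemployment rate = 19.87 / 202.61 = 9.81%.
Labor force participation rate = 202.61 / 312.81 = 64.77%.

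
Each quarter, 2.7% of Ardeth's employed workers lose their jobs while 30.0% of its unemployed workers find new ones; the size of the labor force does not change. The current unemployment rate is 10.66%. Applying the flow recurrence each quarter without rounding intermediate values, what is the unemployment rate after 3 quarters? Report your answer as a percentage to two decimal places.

Unemployment rate after three quarters ≈ 8.99%.

With a fixed labor force, u_{t+1} = u_t + s·(1−u_t) − f·u_t = u_t·(1−s−f) + s.
Here 1−s−f = 0.673 and s = 0.027.
u_1 = 0.106600 × 0.673 + 0.027 = 0.098742.
u_2 = 0.098742 × 0.673 + 0.027 = 0.093453.
u_3 = 0.093453 × 0.673 + 0.027 = 0.089894.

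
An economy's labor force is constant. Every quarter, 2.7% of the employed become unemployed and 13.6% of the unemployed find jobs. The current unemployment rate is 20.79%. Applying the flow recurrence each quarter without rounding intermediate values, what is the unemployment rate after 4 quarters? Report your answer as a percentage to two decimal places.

With a fixed labor force, u_{t+1} = u_t + s·(1−u_t) − f·u_t = u_t·(1−s−f) + s.
Here 1−s−f = 0.837 and s = 0.027.
u_1 = 0.207900 × 0.837 + 0.027 = 0.201012.
u_2 = 0.201012 × 0.837 + 0.027 = 0.195247.
u_3 = 0.195247 × 0.837 + 0.027 = 0.190422.
u_4 = 0.190422 × 0.837 + 0.027 = 0.186383.

Unemployment rate after four quarters ≈ 18.64%.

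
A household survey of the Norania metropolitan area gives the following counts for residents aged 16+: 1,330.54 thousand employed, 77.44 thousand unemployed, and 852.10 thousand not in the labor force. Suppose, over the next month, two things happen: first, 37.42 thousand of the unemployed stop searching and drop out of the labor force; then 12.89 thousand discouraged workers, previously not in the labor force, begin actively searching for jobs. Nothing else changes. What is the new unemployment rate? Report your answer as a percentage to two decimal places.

Initially, labor force = 1,330.54 + 77.44 = 1,407.98 thousand, so u = 77.44/1,407.98 = 5.50%.
After the first change, unemployed and labor force both fall by 37.42 → E = 1,330.54, U = 40.02, labor force = 1,370.56 thousand.
After the second change, unemployed and labor force both rise by 12.89 → E = 1,330.54, U = 52.91, labor force = 1,383.45 thousand.
New unemployment rate = 52.91 / 1,383.45 = 3.82%.

New unemployment rate ≈ 3.82%.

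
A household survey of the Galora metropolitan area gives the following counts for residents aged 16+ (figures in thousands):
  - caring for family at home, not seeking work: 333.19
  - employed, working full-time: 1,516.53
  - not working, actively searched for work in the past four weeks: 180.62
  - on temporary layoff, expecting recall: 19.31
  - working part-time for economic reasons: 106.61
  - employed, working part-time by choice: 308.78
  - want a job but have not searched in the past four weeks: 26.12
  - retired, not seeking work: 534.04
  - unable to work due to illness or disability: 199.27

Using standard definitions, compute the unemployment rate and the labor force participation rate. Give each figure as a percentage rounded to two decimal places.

Unemployment rate ≈ 9.38%; labor force participation rate ≈ 66.11%.

Employed = 1,516.53 + 106.61 + 308.78 = 1,931.92 thousand (anyone who worked, including part-time for economic reasons, counts as employed).
Unemployed = 180.62 + 19.31 = 199.93 thousand (jobless and actively searching, or on temporary layoff).
Labor force = 1,931.92 + 199.93 = 2,131.85 thousand.
Not in labor force = 333.19 + 26.12 + 534.04 + 199.27 = 1,092.62 thousand (those not working and not actively searching are outside the labor force — including those who want a job but have given up searching).
Civilian working-age population = 2,131.85 + 1,092.62 = 3,224.47 thousand.
Unemployment rate = 199.93 / 2,131.85 = 9.38%.
Labor force participation rate = 2,131.85 / 3,224.47 = 66.11%.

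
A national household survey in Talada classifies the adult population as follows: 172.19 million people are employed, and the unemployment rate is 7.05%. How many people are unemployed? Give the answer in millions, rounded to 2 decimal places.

About 13.06 million are unemployed.

Let U be the number unemployed. The labor force is E + U, and U/(E+U) = 0.0705.
So U = 0.0705 × 172.19 / (1 − 0.0705) = 12.1394 / 0.9295 ≈ 13.06 million.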